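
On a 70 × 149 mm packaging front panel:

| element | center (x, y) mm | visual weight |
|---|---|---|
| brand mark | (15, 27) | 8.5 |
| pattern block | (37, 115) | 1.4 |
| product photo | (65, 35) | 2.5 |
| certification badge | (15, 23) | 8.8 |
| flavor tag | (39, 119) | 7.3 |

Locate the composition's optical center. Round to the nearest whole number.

Weights sum to 8.5 + 1.4 + 2.5 + 8.8 + 7.3 = 28.5.
x: (8.5·15 + 1.4·37 + 2.5·65 + 8.8·15 + 7.3·39) / 28.5 = 758.5 / 28.5 ≈ 26.61
y: (8.5·27 + 1.4·115 + 2.5·35 + 8.8·23 + 7.3·119) / 28.5 = 1549.1 / 28.5 ≈ 54.35

(27, 54)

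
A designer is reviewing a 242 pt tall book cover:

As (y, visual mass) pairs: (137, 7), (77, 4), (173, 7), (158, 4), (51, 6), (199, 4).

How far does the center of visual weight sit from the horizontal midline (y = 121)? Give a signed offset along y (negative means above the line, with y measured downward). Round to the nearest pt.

≈ 11 pt

Total weight = 7 + 4 + 7 + 4 + 6 + 4 = 32.
y: moment 4212 / weight 32 ≈ 131.62
Difference: 131.62 − 121 ≈ 10.62.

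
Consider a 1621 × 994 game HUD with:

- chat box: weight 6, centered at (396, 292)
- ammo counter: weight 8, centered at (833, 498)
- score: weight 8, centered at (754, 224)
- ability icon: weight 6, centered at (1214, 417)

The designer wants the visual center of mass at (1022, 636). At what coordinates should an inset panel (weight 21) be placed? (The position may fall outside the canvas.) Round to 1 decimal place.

With the inset panel, Σw becomes 6 + 8 + 8 + 6 + 21 = 49.
Along x: (22356 + 21·x) / 49 = 1022 (existing moment 6·396 + 8·833 + 8·754 + 6·1214 = 22356) ⇒ x = (50078 − 22356) / 21 ≈ 1320.10.
Along y: (10030 + 21·y) / 49 = 636 (existing moment 6·292 + 8·498 + 8·224 + 6·417 = 10030) ⇒ y = (31164 − 10030) / 21 ≈ 1006.38.

(1320.1, 1006.4)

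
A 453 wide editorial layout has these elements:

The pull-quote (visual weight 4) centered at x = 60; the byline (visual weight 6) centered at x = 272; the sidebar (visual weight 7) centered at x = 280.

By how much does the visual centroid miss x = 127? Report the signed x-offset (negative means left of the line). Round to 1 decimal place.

≈ 98.4

Total weight = 4 + 6 + 7 = 17.
x-moment: 4·60 + 6·272 + 7·280 = 3832; centroid 3832/17 ≈ 225.41.
Difference: 225.41 − 127 ≈ 98.41.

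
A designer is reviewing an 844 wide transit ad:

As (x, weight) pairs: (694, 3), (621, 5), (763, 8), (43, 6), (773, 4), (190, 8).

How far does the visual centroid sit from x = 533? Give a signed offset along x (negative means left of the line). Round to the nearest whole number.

≈ -58

Total weight = 3 + 5 + 8 + 6 + 4 + 8 = 34.
x: (3·694 + 5·621 + 8·763 + 6·43 + 4·773 + 8·190) / 34 = 16161 / 34 ≈ 475.32
Offset from x = 533: 475.32 − 533 ≈ -57.68.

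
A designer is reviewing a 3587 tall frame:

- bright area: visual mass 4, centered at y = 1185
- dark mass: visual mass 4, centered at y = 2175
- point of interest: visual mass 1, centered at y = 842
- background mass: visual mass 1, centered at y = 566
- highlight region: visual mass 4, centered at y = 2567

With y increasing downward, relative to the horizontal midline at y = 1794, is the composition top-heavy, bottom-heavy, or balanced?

Σw = 4 + 4 + 1 + 1 + 4 = 14.
y-moment: 4·1185 + 4·2175 + 1·842 + 1·566 + 4·2567 = 25116; centroid 25116/14 ≈ 1794.00.
1794.00 = 1794 exactly: balanced.

balanced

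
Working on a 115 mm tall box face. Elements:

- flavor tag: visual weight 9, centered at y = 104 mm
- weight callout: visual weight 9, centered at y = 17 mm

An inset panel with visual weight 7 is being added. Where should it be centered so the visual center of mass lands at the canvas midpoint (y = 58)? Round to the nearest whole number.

y ≈ 52

After adding the inset panel, total weight = 9 + 9 + 7 = 25.
y: target moment 25×58 = 1450; current 9·104 + 9·17 = 1089; the inset panel supplies 361, so y = 361/7 ≈ 51.57.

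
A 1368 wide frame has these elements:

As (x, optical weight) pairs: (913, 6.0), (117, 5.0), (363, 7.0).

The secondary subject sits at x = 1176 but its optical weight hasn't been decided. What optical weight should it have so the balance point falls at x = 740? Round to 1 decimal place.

Fixed elements: Σw = 6.0 + 5.0 + 7.0 = 18.0, Σw·x = 6.0·913 + 5.0·117 + 7.0·363 = 8604.0.
Set Σw·x/Σw = 740: (8604.0 + 1176w) = 740·(18.0 + w).
So w = (740·18.0 − 8604.0)/(1176 − 740) = 4716.0/436 ≈ 10.82.

w ≈ 10.8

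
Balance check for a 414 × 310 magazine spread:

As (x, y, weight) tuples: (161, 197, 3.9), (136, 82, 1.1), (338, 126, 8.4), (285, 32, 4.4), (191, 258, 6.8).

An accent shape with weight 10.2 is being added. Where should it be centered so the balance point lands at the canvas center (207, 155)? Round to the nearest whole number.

With the accent shape, Σw becomes 3.9 + 1.1 + 8.4 + 4.4 + 6.8 + 10.2 = 34.8.
x: need Σw·x = 34.8·207 = 7203.6. Existing = 3.9·161 + 1.1·136 + 8.4·338 + 4.4·285 + 6.8·191 = 6169.5. Remainder 1034.1 / 10.2 ≈ 101.38.
y: need Σw·y = 34.8·155 = 5394.0. Existing = 3.9·197 + 1.1·82 + 8.4·126 + 4.4·32 + 6.8·258 = 3812.1. Remainder 1581.9 / 10.2 ≈ 155.09.

(101, 155)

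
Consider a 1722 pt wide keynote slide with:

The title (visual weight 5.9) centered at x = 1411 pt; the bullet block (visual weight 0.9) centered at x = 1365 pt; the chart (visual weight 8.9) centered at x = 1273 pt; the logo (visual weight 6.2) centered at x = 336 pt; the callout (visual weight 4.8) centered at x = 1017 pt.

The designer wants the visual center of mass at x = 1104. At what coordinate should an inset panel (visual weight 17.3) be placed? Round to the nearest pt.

x ≈ 1198

With the inset panel, Σw becomes 5.9 + 0.9 + 8.9 + 6.2 + 4.8 + 17.3 = 44.0.
x: need Σw·x = 44.0·1104 = 48576.0. Existing = 5.9·1411 + 0.9·1365 + 8.9·1273 + 6.2·336 + 4.8·1017 = 27847.9. Remainder 20728.1 / 17.3 ≈ 1198.16.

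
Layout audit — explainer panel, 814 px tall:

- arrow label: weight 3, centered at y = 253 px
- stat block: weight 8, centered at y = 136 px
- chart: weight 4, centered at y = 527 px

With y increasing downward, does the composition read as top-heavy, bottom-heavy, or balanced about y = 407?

Total weight = 3 + 8 + 4 = 15.
Σw·y = 3·253 + 8·136 + 4·527 = 3955, so ȳ = 3955/15 ≈ 263.67.
263.7 lies above (smaller y than) the midline 407, so the layout is top-heavy.

top-heavy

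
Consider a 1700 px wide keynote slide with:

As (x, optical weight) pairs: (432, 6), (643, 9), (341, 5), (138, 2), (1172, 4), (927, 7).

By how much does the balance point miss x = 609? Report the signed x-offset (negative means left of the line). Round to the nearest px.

≈ 44 px

Weights sum to 6 + 9 + 5 + 2 + 4 + 7 = 33.
Σw·x = 6·432 + 9·643 + 5·341 + 2·138 + 4·1172 + 7·927 = 21537, so x̄ = 21537/33 ≈ 652.64.
Offset from x = 609: 652.64 − 609 ≈ 43.64.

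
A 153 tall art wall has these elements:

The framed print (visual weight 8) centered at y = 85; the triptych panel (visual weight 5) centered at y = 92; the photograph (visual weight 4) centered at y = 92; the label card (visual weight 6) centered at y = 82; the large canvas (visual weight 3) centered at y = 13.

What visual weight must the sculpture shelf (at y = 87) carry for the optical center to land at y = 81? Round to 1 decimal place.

w ≈ 11.2

Known weights sum to 8 + 5 + 4 + 6 + 3 = 26; their moment is 8·85 + 5·92 + 4·92 + 6·82 + 3·13 = 2039.
Set Σw·y/Σw = 81: (2039 + 87w) = 81·(26 + w).
Solving: w = (81·26 − 2039) / (87 − 81) = 67 / 6 ≈ 11.17.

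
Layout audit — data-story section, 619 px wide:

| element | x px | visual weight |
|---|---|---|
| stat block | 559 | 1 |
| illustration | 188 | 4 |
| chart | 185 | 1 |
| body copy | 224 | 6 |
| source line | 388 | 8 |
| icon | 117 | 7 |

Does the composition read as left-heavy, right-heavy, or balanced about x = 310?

left-heavy

Weights sum to 1 + 4 + 1 + 6 + 8 + 7 = 27.
x: (1·559 + 4·188 + 1·185 + 6·224 + 8·388 + 7·117) / 27 = 6763 / 27 ≈ 250.48
Since 250.5 is left of 310, the composition reads left-heavy.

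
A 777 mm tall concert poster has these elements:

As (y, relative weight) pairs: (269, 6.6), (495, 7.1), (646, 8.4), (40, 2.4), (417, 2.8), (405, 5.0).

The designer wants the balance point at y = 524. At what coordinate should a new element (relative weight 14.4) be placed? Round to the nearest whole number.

y ≈ 727

After adding the new element, total weight = 6.6 + 7.1 + 8.4 + 2.4 + 2.8 + 5.0 + 14.4 = 46.7.
y: need Σw·y = 46.7·524 = 24470.8. Existing = 6.6·269 + 7.1·495 + 8.4·646 + 2.4·40 + 2.8·417 + 5.0·405 = 14004.9. Remainder 10465.9 / 14.4 ≈ 726.80.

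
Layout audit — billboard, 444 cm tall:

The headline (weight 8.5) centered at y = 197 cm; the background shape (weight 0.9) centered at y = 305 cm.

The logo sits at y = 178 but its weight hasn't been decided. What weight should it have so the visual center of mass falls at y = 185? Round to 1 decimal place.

w ≈ 30.0

Fixed elements: Σw = 8.5 + 0.9 = 9.4, Σw·y = 8.5·197 + 0.9·305 = 1949.0.
For the centroid to hit 185: (1949.0 + w·178) / (9.4 + w) = 185.
So w = (185·9.4 − 1949.0)/(178 − 185) = -210.0/-7 ≈ 30.00.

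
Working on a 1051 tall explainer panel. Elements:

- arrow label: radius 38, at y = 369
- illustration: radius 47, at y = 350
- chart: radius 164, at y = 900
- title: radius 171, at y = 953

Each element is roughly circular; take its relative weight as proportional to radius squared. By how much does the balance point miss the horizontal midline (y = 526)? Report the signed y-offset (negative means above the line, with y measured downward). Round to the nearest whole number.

≈ 367

r² weights: arrow label 38² = 1444, illustration 47² = 2209, chart 164² = 26896, title 171² = 29241. Total = 59790.
y: (1444·369 + 2209·350 + 26896·900 + 29241·953) / 59790 = 53379059 / 59790 ≈ 892.78
Difference: 892.78 − 526 ≈ 366.78.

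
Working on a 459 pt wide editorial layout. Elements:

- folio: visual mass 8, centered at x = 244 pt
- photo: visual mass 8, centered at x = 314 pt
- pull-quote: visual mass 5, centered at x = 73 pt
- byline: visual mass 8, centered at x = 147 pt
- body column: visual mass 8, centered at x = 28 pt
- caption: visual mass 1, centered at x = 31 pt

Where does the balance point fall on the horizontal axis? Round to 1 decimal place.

Σw = 8 + 8 + 5 + 8 + 8 + 1 = 38.
x: moment 6260 / weight 38 ≈ 164.74

x ≈ 164.7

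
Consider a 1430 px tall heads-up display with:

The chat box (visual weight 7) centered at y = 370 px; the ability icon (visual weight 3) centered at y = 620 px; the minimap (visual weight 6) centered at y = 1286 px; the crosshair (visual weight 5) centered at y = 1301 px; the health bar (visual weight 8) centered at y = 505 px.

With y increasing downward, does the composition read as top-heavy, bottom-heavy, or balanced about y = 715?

bottom-heavy

Weights sum to 7 + 3 + 6 + 5 + 8 = 29.
y-moment: 7·370 + 3·620 + 6·1286 + 5·1301 + 8·505 = 22711; centroid 22711/29 ≈ 783.14.
Since 783.1 is below (larger y than) 715, the composition reads bottom-heavy.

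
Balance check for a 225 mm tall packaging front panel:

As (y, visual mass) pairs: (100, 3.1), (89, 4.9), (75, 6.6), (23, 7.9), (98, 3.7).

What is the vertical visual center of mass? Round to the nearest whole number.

y ≈ 68

Weights sum to 3.1 + 4.9 + 6.6 + 7.9 + 3.7 = 26.2.
Σw·y = 3.1·100 + 4.9·89 + 6.6·75 + 7.9·23 + 3.7·98 = 1785.4, so ȳ = 1785.4/26.2 ≈ 68.15.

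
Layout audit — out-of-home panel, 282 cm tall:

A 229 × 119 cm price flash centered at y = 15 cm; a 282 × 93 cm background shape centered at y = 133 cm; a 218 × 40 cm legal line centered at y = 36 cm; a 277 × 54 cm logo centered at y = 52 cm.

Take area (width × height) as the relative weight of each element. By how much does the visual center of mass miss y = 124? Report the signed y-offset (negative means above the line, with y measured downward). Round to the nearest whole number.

Areas → weights: price flash 229·119 = 27251, background shape 282·93 = 26226, legal line 218·40 = 8720, logo 277·54 = 14958; Σw = 77155.
y: (27251·15 + 26226·133 + 8720·36 + 14958·52) / 77155 = 4988559 / 77155 ≈ 64.66
Offset from y = 124: 64.66 − 124 ≈ -59.34.

≈ -59 cm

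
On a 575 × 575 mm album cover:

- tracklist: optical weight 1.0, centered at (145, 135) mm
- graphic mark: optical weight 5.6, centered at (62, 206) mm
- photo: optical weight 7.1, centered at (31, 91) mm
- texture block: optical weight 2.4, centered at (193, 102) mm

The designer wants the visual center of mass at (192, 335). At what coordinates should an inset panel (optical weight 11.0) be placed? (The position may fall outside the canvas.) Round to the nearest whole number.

New total weight: (1.0 + 5.6 + 7.1 + 2.4) + 11.0 = 27.1.
Along x: (1175.5 + 11.0·x) / 27.1 = 192 (existing moment 1.0·145 + 5.6·62 + 7.1·31 + 2.4·193 = 1175.5) ⇒ x = (5203.2 − 1175.5) / 11.0 ≈ 366.15.
Along y: (2179.5 + 11.0·y) / 27.1 = 335 (existing moment 1.0·135 + 5.6·206 + 7.1·91 + 2.4·102 = 2179.5) ⇒ y = (9078.5 − 2179.5) / 11.0 ≈ 627.18.

(366, 627)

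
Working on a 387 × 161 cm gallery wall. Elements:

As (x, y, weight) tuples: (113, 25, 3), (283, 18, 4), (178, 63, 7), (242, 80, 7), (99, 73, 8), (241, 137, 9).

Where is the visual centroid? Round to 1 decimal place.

Weights sum to 3 + 4 + 7 + 7 + 8 + 9 = 38.
Σw·x = 3·113 + 4·283 + 7·178 + 7·242 + 8·99 + 9·241 = 7372, so x̄ = 7372/38 ≈ 194.00.
Σw·y = 3·25 + 4·18 + 7·63 + 7·80 + 8·73 + 9·137 = 2965, so ȳ = 2965/38 ≈ 78.03.

(194.0, 78.0)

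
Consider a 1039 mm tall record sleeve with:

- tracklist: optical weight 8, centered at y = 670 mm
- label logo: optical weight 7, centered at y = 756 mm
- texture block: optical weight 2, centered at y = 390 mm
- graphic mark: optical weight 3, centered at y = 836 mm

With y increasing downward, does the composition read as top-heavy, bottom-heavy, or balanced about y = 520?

bottom-heavy

Weights sum to 8 + 7 + 2 + 3 = 20.
Σw·y = 8·670 + 7·756 + 2·390 + 3·836 = 13940, so ȳ = 13940/20 ≈ 697.00.
697.0 vs midline 520 → bottom-heavy.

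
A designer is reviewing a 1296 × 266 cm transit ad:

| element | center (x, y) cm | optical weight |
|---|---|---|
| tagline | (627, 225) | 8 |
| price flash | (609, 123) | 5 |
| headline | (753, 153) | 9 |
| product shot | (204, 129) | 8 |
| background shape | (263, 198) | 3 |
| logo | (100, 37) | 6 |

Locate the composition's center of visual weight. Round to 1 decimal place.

(457.9, 144.6)

Total weight = 8 + 5 + 9 + 8 + 3 + 6 = 39.
Σw·x = 17859; x̄ = 17859/39 ≈ 457.92.
y: moment 5640 / weight 39 ≈ 144.62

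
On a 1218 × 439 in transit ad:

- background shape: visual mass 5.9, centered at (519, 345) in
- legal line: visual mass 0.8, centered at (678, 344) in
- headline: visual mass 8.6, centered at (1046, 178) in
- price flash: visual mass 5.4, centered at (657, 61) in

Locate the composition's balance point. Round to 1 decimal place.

(780.1, 201.5)

Total weight = 5.9 + 0.8 + 8.6 + 5.4 = 20.7.
Σw·x = 5.9·519 + 0.8·678 + 8.6·1046 + 5.4·657 = 16147.9, so x̄ = 16147.9/20.7 ≈ 780.09.
Σw·y = 5.9·345 + 0.8·344 + 8.6·178 + 5.4·61 = 4170.9, so ȳ = 4170.9/20.7 ≈ 201.49.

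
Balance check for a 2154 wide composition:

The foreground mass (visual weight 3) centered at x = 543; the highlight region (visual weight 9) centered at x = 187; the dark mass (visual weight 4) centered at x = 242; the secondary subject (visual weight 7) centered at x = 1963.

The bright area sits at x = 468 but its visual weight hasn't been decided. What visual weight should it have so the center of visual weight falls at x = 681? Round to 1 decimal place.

w ≈ 11.1

Fixed elements: Σw = 3 + 9 + 4 + 7 = 23, Σw·x = 3·543 + 9·187 + 4·242 + 7·1963 = 18021.
For the centroid to hit 681: (18021 + w·468) / (23 + w) = 681.
So w = (681·23 − 18021)/(468 − 681) = -2358/-213 ≈ 11.07.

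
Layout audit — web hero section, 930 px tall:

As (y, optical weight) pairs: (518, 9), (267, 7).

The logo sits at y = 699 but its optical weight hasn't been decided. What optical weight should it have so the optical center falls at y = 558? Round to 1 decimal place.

w ≈ 17.0

Existing Σw = 16 (9 + 7); existing moment 9·518 + 7·267 = 6531.
For the centroid to hit 558: (6531 + w·699) / (16 + w) = 558.
Rearranging, w·(699 − 558) = 558·16 − 6531 = 2397, so w ≈ 2397/141 = 17.00.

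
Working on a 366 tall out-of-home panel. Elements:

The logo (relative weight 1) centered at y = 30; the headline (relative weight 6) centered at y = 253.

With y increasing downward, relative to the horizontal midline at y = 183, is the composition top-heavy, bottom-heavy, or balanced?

bottom-heavy

Σw = 1 + 6 = 7.
y: (1·30 + 6·253) / 7 = 1548 / 7 ≈ 221.14
221.1 lies below (larger y than) the midline 183, so the layout is bottom-heavy.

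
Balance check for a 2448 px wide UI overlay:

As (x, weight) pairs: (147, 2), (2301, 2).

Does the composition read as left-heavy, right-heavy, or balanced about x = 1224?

Total weight = 2 + 2 = 4.
x: (2·147 + 2·2301) / 4 = 4896 / 4 ≈ 1224.00
That equals the midline 1224 — balanced.

balanced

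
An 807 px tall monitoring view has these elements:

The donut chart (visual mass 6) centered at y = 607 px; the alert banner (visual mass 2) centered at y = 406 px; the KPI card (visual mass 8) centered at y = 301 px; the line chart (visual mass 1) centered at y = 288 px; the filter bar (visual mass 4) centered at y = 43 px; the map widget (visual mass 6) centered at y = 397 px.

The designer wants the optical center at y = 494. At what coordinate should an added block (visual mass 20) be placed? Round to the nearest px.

With the added block, Σw becomes 6 + 2 + 8 + 1 + 4 + 6 + 20 = 47.
Along y: (9704 + 20·y) / 47 = 494 (existing moment 6·607 + 2·406 + 8·301 + 1·288 + 4·43 + 6·397 = 9704) ⇒ y = (23218 − 9704) / 20 ≈ 675.70.

y ≈ 676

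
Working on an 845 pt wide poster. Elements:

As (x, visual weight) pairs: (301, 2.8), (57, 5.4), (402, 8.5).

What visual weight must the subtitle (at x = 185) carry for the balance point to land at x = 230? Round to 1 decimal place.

w ≈ 16.1

Known weights sum to 2.8 + 5.4 + 8.5 = 16.7; their moment is 2.8·301 + 5.4·57 + 8.5·402 = 4567.6.
Balance at x = 230 requires (4567.6 + w·185) / (16.7 + w) = 230.
So w = (230·16.7 − 4567.6)/(185 − 230) = -726.6/-45 ≈ 16.15.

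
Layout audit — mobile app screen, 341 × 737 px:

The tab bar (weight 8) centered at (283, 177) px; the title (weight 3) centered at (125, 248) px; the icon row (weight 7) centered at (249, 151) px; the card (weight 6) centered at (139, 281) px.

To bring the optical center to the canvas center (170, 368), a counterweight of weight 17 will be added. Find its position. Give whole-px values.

With the counterweight, Σw becomes 8 + 3 + 7 + 6 + 17 = 41.
Along x: (5216 + 17·x) / 41 = 170 (existing moment 8·283 + 3·125 + 7·249 + 6·139 = 5216) ⇒ x = (6970 − 5216) / 17 ≈ 103.18.
Along y: (4903 + 17·y) / 41 = 368 (existing moment 8·177 + 3·248 + 7·151 + 6·281 = 4903) ⇒ y = (15088 − 4903) / 17 ≈ 599.12.

(103, 599)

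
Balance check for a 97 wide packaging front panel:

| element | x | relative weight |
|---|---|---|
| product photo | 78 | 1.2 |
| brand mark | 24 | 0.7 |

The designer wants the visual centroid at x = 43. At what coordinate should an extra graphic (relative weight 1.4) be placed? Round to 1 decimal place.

After adding the extra graphic, total weight = 1.2 + 0.7 + 1.4 = 3.3.
x: need Σw·x = 3.3·43 = 141.9. Existing = 1.2·78 + 0.7·24 = 110.4. Remainder 31.5 / 1.4 ≈ 22.50.

x ≈ 22.5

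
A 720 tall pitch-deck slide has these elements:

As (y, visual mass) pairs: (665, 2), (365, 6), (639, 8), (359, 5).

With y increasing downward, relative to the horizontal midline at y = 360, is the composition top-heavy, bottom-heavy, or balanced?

bottom-heavy

Total weight = 2 + 6 + 8 + 5 = 21.
Σw·y = 2·665 + 6·365 + 8·639 + 5·359 = 10427, so ȳ = 10427/21 ≈ 496.52.
Since 496.5 is below (larger y than) 360, the composition reads bottom-heavy.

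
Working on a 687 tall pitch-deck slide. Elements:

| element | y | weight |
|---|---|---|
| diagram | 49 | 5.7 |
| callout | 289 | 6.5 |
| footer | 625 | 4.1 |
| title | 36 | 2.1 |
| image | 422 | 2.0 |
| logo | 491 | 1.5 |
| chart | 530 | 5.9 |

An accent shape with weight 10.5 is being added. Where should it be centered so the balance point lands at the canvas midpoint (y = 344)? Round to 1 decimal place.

With the accent shape, Σw becomes 5.7 + 6.5 + 4.1 + 2.1 + 2.0 + 1.5 + 5.9 + 10.5 = 38.3.
y: target moment 38.3×344 = 13175.2; current 5.7·49 + 6.5·289 + 4.1·625 + 2.1·36 + 2.0·422 + 1.5·491 + 5.9·530 = 9503.4; the accent shape supplies 3671.8, so y = 3671.8/10.5 ≈ 349.70.

y ≈ 349.7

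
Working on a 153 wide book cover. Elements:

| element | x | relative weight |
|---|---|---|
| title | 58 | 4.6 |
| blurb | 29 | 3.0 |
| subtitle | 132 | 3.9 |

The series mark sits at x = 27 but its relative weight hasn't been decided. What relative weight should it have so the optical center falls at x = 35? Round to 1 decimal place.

Existing Σw = 11.5 (4.6 + 3.0 + 3.9); existing moment 4.6·58 + 3.0·29 + 3.9·132 = 868.6.
For the centroid to hit 35: (868.6 + w·27) / (11.5 + w) = 35.
Rearranging, w·(27 − 35) = 35·11.5 − 868.6 = -466.1, so w ≈ -466.1/-8 = 58.26.

w ≈ 58.3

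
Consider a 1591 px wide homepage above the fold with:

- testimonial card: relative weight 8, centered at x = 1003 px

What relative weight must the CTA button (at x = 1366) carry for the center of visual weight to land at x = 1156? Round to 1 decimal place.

w ≈ 5.8

The single fixed element contributes weight 8, moment 8·1003 = 8024.
For the centroid to hit 1156: (8024 + w·1366) / (8 + w) = 1156.
So w = (1156·8 − 8024)/(1366 − 1156) = 1224/210 ≈ 5.83.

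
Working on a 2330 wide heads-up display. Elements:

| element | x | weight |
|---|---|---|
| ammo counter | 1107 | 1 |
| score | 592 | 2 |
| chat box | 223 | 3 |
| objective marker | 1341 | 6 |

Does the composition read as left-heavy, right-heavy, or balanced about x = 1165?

Σw = 1 + 2 + 3 + 6 = 12.
x: (1·1107 + 2·592 + 3·223 + 6·1341) / 12 = 11006 / 12 ≈ 917.17
917.2 lies left of the midline 1165, so the layout is left-heavy.

left-heavy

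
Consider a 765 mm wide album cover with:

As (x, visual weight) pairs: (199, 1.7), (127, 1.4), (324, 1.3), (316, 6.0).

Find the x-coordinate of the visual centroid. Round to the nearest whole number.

Total weight = 1.7 + 1.4 + 1.3 + 6.0 = 10.4.
x-moment: 1.7·199 + 1.4·127 + 1.3·324 + 6.0·316 = 2833.3; centroid 2833.3/10.4 ≈ 272.43.

x ≈ 272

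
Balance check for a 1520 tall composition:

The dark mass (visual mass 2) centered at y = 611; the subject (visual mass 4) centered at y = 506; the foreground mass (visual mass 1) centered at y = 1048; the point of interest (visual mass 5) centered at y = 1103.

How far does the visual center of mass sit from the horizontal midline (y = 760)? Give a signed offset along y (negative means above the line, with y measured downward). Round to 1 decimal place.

Σw = 2 + 4 + 1 + 5 = 12.
y-moment: 2·611 + 4·506 + 1·1048 + 5·1103 = 9809; centroid 9809/12 ≈ 817.42.
Against y = 760, that's 817.42 − 760 = 57.42.

≈ 57.4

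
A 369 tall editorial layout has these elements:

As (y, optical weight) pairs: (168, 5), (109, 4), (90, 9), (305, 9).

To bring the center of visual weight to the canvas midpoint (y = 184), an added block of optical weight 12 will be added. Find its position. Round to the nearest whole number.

y ≈ 195

New total weight: (5 + 4 + 9 + 9) + 12 = 39.
y: need Σw·y = 39·184 = 7176. Existing = 5·168 + 4·109 + 9·90 + 9·305 = 4831. Remainder 2345 / 12 ≈ 195.42.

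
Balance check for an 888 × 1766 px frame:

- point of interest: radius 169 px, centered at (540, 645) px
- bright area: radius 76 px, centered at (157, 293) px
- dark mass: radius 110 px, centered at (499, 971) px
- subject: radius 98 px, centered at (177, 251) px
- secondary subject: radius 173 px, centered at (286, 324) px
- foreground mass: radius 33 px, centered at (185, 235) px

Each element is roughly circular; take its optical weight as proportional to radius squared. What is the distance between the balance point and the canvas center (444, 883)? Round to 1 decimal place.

≈ 380.9 px

r² weights: point of interest 169² = 28561, bright area 76² = 5776, dark mass 110² = 12100, subject 98² = 9604, secondary subject 173² = 29929, foreground mass 33² = 1089. Total = 87059.
Σw·x = 32828739; x̄ = 32828739/87059 ≈ 377.09.
Σw·y = 44226828; ȳ = 44226828/87059 ≈ 508.01.
Offset from (444, 883): Δx ≈ -66.91, Δy ≈ -374.99; distance = √(Δx² + Δy²) ≈ 380.91.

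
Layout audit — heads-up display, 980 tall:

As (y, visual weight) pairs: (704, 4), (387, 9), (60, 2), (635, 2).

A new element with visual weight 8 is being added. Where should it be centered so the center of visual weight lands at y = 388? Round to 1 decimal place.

After adding the new element, total weight = 4 + 9 + 2 + 2 + 8 = 25.
y: target moment 25×388 = 9700; current 4·704 + 9·387 + 2·60 + 2·635 = 7689; the new element supplies 2011, so y = 2011/8 ≈ 251.38.

y ≈ 251.4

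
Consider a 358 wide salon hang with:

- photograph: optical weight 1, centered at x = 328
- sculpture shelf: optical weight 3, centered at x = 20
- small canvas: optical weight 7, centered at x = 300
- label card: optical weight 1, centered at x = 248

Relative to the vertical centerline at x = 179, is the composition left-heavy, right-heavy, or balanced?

Weights sum to 1 + 3 + 7 + 1 = 12.
x-moment: 1·328 + 3·20 + 7·300 + 1·248 = 2736; centroid 2736/12 ≈ 228.00.
228.0 vs midline 179 → right-heavy.

right-heavy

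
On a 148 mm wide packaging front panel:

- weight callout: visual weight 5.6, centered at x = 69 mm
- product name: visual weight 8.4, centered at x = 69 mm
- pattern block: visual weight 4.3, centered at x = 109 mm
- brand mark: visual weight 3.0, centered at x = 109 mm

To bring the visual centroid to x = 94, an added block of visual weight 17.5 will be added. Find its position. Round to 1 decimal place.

After adding the added block, total weight = 5.6 + 8.4 + 4.3 + 3.0 + 17.5 = 38.8.
x: need Σw·x = 38.8·94 = 3647.2. Existing = 5.6·69 + 8.4·69 + 4.3·109 + 3.0·109 = 1761.7. Remainder 1885.5 / 17.5 ≈ 107.74.

x ≈ 107.7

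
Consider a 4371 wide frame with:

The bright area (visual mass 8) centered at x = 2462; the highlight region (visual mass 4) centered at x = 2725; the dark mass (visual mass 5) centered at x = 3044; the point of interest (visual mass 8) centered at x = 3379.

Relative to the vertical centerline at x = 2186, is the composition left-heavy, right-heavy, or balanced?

right-heavy

Σw = 8 + 4 + 5 + 8 = 25.
Σw·x = 8·2462 + 4·2725 + 5·3044 + 8·3379 = 72848, so x̄ = 72848/25 ≈ 2913.92.
Since 2913.9 is right of 2186, the composition reads right-heavy.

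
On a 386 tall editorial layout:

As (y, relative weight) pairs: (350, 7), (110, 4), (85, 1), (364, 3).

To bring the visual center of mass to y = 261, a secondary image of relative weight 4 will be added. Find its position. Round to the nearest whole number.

After adding the secondary image, total weight = 7 + 4 + 1 + 3 + 4 = 19.
y: target moment 19×261 = 4959; current 7·350 + 4·110 + 1·85 + 3·364 = 4067; the secondary image supplies 892, so y = 892/4 ≈ 223.00.

y ≈ 223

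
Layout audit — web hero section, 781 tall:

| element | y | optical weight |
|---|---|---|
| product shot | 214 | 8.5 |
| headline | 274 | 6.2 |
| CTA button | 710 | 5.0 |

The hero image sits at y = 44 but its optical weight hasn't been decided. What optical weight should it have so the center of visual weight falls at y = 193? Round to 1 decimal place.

w ≈ 21.9

Known weights sum to 8.5 + 6.2 + 5.0 = 19.7; their moment is 8.5·214 + 6.2·274 + 5.0·710 = 7067.8.
For the centroid to hit 193: (7067.8 + w·44) / (19.7 + w) = 193.
So w = (193·19.7 − 7067.8)/(44 − 193) = -3265.7/-149 ≈ 21.92.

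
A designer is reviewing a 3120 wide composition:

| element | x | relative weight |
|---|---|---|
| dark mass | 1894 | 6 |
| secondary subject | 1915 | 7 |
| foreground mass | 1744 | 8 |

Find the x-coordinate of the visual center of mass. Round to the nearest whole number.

x ≈ 1844

Σw = 6 + 7 + 8 = 21.
Σw·x = 6·1894 + 7·1915 + 8·1744 = 38721, so x̄ = 38721/21 ≈ 1843.86.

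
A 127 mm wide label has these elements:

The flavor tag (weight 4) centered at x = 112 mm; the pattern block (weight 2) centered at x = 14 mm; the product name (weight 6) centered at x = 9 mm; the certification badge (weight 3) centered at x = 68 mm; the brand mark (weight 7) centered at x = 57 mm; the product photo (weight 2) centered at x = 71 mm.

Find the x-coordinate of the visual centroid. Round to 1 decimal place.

x ≈ 53.1

Weights sum to 4 + 2 + 6 + 3 + 7 + 2 = 24.
Σw·x = 4·112 + 2·14 + 6·9 + 3·68 + 7·57 + 2·71 = 1275, so x̄ = 1275/24 ≈ 53.12.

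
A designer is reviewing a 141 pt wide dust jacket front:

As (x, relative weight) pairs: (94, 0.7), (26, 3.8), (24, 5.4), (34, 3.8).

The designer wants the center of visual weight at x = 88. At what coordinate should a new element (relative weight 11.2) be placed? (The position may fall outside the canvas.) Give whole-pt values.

With the new element, Σw becomes 0.7 + 3.8 + 5.4 + 3.8 + 11.2 = 24.9.
x: need Σw·x = 24.9·88 = 2191.2. Existing = 0.7·94 + 3.8·26 + 5.4·24 + 3.8·34 = 423.4. Remainder 1767.8 / 11.2 ≈ 157.84.

x ≈ 158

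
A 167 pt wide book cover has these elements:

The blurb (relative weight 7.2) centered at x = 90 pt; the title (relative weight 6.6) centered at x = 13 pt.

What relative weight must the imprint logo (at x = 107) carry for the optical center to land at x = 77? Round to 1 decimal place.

w ≈ 11.0

Existing Σw = 13.8 (7.2 + 6.6); existing moment 7.2·90 + 6.6·13 = 733.8.
Balance at x = 77 requires (733.8 + w·107) / (13.8 + w) = 77.
Rearranging, w·(107 − 77) = 77·13.8 − 733.8 = 328.8, so w ≈ 328.8/30 = 10.96.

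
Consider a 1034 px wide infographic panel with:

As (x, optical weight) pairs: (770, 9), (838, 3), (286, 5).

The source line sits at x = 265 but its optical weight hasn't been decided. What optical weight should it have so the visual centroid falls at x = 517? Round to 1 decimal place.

Existing Σw = 17 (9 + 3 + 5); existing moment 9·770 + 3·838 + 5·286 = 10874.
For the centroid to hit 517: (10874 + w·265) / (17 + w) = 517.
Rearranging, w·(265 − 517) = 517·17 − 10874 = -2085, so w ≈ -2085/-252 = 8.27.

w ≈ 8.3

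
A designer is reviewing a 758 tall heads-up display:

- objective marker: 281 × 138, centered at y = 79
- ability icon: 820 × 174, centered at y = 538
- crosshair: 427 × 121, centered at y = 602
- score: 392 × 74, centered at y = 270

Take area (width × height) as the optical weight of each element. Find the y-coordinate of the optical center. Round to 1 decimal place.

Areas: objective marker 281·138 = 38778, ability icon 820·174 = 142680, crosshair 427·121 = 51667, score 392·74 = 29008. Total weight = 262133.
y-moment: 38778·79 + 142680·538 + 51667·602 + 29008·270 = 118760996; centroid 118760996/262133 ≈ 453.06.

y ≈ 453.1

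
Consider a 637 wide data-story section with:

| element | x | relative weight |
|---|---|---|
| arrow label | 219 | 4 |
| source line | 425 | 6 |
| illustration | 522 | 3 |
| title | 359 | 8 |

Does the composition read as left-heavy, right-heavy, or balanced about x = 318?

right-heavy

Weights sum to 4 + 6 + 3 + 8 = 21.
Σw·x = 4·219 + 6·425 + 3·522 + 8·359 = 7864, so x̄ = 7864/21 ≈ 374.48.
374.5 lies right of the midline 318, so the layout is right-heavy.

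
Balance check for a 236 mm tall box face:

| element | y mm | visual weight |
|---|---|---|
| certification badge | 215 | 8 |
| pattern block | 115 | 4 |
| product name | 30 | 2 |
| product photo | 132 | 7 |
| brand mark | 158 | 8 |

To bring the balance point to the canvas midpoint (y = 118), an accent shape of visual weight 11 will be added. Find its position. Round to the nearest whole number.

With the accent shape, Σw becomes 8 + 4 + 2 + 7 + 8 + 11 = 40.
Along y: (4428 + 11·y) / 40 = 118 (existing moment 8·215 + 4·115 + 2·30 + 7·132 + 8·158 = 4428) ⇒ y = (4720 − 4428) / 11 ≈ 26.55.

y ≈ 27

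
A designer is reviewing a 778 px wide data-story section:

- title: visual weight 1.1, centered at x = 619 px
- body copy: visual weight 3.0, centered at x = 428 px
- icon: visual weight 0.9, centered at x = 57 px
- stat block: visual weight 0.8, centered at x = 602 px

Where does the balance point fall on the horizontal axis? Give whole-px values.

x ≈ 431

Total weight = 1.1 + 3.0 + 0.9 + 0.8 = 5.8.
x: (1.1·619 + 3.0·428 + 0.9·57 + 0.8·602) / 5.8 = 2497.8 / 5.8 ≈ 430.66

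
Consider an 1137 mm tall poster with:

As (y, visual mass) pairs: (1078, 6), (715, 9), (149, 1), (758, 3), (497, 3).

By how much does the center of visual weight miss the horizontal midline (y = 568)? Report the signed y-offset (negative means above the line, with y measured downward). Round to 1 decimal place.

≈ 196.4 mm

Total weight = 6 + 9 + 1 + 3 + 3 = 22.
y-moment: 6·1078 + 9·715 + 1·149 + 3·758 + 3·497 = 16817; centroid 16817/22 ≈ 764.41.
Offset from y = 568: 764.41 − 568 ≈ 196.41.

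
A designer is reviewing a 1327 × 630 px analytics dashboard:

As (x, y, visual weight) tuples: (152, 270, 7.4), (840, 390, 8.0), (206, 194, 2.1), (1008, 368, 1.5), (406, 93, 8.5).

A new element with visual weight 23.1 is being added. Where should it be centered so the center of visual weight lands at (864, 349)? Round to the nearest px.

New total weight: (7.4 + 8.0 + 2.1 + 1.5 + 8.5) + 23.1 = 50.6.
x: target moment 50.6×864 = 43718.4; current 7.4·152 + 8.0·840 + 2.1·206 + 1.5·1008 + 8.5·406 = 13240.4; the new element supplies 30478.0, so x = 30478.0/23.1 ≈ 1319.39.
y: target moment 50.6×349 = 17659.4; current 7.4·270 + 8.0·390 + 2.1·194 + 1.5·368 + 8.5·93 = 6867.9; the new element supplies 10791.5, so y = 10791.5/23.1 ≈ 467.16.

(1319, 467)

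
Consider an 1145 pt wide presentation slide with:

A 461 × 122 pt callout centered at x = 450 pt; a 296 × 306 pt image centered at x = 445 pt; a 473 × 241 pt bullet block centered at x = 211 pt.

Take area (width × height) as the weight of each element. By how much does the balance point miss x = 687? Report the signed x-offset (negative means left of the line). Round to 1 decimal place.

Taking area as weight: callout 461·122 = 56242, image 296·306 = 90576, bullet block 473·241 = 113993. Sum 260811.
Σw·x = 56242·450 + 90576·445 + 113993·211 = 89667743, so x̄ = 89667743/260811 ≈ 343.80.
Against x = 687, that's 343.80 − 687 = -343.20.

≈ -343.2 pt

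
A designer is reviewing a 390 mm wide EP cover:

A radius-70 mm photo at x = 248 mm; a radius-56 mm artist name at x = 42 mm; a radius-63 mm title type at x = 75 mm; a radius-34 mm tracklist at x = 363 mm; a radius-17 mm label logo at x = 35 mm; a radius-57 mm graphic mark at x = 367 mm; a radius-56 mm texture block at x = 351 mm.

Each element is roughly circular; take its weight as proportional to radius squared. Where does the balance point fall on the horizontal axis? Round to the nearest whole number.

x ≈ 220

r² weights: photo 70² = 4900, artist name 56² = 3136, title type 63² = 3969, tracklist 34² = 1156, label logo 17² = 289, graphic mark 57² = 3249, texture block 56² = 3136. Total = 19835.
x: moment 4367449 / weight 19835 ≈ 220.19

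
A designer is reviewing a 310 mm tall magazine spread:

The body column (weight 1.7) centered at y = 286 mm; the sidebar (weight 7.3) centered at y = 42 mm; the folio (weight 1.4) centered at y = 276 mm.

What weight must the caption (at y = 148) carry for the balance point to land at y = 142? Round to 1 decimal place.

Fixed elements: Σw = 1.7 + 7.3 + 1.4 = 10.4, Σw·y = 1.7·286 + 7.3·42 + 1.4·276 = 1179.2.
Balance at y = 142 requires (1179.2 + w·148) / (10.4 + w) = 142.
Solving: w = (142·10.4 − 1179.2) / (148 − 142) = 297.6 / 6 ≈ 49.60.

w ≈ 49.6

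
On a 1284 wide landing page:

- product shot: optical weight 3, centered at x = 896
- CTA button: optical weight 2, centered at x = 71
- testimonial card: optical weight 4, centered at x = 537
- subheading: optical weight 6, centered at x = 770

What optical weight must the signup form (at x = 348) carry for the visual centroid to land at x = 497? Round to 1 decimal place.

w ≈ 14.4

Known weights sum to 3 + 2 + 4 + 6 = 15; their moment is 3·896 + 2·71 + 4·537 + 6·770 = 9598.
Balance at x = 497 requires (9598 + w·348) / (15 + w) = 497.
Rearranging, w·(348 − 497) = 497·15 − 9598 = -2143, so w ≈ -2143/-149 = 14.38.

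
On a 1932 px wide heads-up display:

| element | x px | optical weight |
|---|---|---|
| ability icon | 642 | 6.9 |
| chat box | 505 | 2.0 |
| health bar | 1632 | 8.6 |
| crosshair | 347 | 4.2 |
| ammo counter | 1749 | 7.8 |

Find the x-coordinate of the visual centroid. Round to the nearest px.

Σw = 6.9 + 2.0 + 8.6 + 4.2 + 7.8 = 29.5.
x-moment: 6.9·642 + 2.0·505 + 8.6·1632 + 4.2·347 + 7.8·1749 = 34574.6; centroid 34574.6/29.5 ≈ 1172.02.

x ≈ 1172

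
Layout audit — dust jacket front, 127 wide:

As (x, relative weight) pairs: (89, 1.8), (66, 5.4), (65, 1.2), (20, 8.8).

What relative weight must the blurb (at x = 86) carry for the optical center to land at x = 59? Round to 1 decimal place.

Existing Σw = 17.2 (1.8 + 5.4 + 1.2 + 8.8); existing moment 1.8·89 + 5.4·66 + 1.2·65 + 8.8·20 = 770.6.
Balance at x = 59 requires (770.6 + w·86) / (17.2 + w) = 59.
So w = (59·17.2 − 770.6)/(86 − 59) = 244.2/27 ≈ 9.04.

w ≈ 9.0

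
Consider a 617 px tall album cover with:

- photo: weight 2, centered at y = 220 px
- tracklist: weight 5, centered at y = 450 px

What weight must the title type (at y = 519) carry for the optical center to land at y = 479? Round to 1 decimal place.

w ≈ 16.6

Existing Σw = 7 (2 + 5); existing moment 2·220 + 5·450 = 2690.
Set Σw·y/Σw = 479: (2690 + 519w) = 479·(7 + w).
Solving: w = (479·7 − 2690) / (519 − 479) = 663 / 40 ≈ 16.57.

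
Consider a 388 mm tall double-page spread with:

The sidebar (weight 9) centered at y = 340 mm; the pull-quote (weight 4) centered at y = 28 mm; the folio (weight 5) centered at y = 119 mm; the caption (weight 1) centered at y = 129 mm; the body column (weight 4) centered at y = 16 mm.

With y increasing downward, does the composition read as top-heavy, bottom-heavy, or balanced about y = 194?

top-heavy

Total weight = 9 + 4 + 5 + 1 + 4 = 23.
Σw·y = 9·340 + 4·28 + 5·119 + 1·129 + 4·16 = 3960, so ȳ = 3960/23 ≈ 172.17.
172.2 vs midline 194 → top-heavy.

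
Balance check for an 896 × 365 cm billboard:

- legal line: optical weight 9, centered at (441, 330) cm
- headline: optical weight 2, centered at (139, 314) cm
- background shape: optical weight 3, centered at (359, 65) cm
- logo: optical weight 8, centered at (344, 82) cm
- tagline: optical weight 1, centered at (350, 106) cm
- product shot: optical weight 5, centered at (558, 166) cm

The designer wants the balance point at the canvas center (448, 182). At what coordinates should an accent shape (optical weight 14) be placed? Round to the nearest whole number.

(543, 161)

With the accent shape, Σw becomes 9 + 2 + 3 + 8 + 1 + 5 + 14 = 42.
Along x: (11216 + 14·x) / 42 = 448 (existing moment 9·441 + 2·139 + 3·359 + 8·344 + 1·350 + 5·558 = 11216) ⇒ x = (18816 − 11216) / 14 ≈ 542.86.
Along y: (5385 + 14·y) / 42 = 182 (existing moment 9·330 + 2·314 + 3·65 + 8·82 + 1·106 + 5·166 = 5385) ⇒ y = (7644 − 5385) / 14 ≈ 161.36.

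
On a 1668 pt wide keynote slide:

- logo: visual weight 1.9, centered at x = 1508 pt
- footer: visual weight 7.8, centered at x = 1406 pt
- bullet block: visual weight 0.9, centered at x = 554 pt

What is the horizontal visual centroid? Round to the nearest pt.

Σw = 1.9 + 7.8 + 0.9 = 10.6.
Σw·x = 1.9·1508 + 7.8·1406 + 0.9·554 = 14330.6, so x̄ = 14330.6/10.6 ≈ 1351.94.

x ≈ 1352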